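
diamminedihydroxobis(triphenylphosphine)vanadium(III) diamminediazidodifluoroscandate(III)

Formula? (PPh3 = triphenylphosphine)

Cation [V…]: ligand charges -2, V(III) ⇒ ion charge 1+.
Anion [Sc…]: ligand charges -4, Sc(III) ⇒ ion charge 1−.
One 1+ cation balances one 1− anion.

[V(NH3)2(OH)2(PPh3)2][ScF2(N3)2(NH3)2]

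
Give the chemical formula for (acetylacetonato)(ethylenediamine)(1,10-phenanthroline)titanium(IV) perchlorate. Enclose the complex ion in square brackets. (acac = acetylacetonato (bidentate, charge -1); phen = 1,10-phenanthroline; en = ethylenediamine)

[Ti(acac)(en)(phen)](ClO4)3

Ligands: 1 acetylacetonato (acac, -1), 1 1,10-phenanthroline (phen, neutral), 1 ethylenediamine (en, neutral). Ligand charge sum = -1.
With Ti in oxidation state +4, the complex ion is [Ti...]^3+.
Charge balance with perchlorate (-1) requires 1 complex ion per 3 perchlorate.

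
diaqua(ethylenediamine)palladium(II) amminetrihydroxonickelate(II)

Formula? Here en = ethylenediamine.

Cation [Pd…]: ligand charges 0, Pd(II) ⇒ ion charge 2+.
Anion [Ni…]: ligand charges -3, Ni(II) ⇒ ion charge 1−.
One 2+ cation requires 2 of the 1− anion.

[Pd(en)(H2O)2][Ni(NH3)(OH)3]2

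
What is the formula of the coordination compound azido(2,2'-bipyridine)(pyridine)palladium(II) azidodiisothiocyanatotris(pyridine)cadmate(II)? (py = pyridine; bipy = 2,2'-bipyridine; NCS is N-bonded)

[Pd(bipy)(N3)(py)][Cd(N3)(NCS)2(py)3]

Cation [Pd…]: ligand charges -1, Pd(II) ⇒ ion charge 1+.
Anion [Cd…]: ligand charges -3, Cd(II) ⇒ ion charge 1−.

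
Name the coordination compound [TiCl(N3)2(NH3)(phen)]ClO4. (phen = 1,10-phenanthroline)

The 1 perchlorate counter-ion carries a total charge of -1, so each complex ion is 1+.
Ligand charges: 1×ammine (neutral), 1×1,10-phenanthroline (neutral), 1×chloro (-1 each), 2×azido (-1 each); total -3. So Ti + (-3) = 1+, giving Ti = +4.
Ligands are named alphabetically: ammine before azido before chloro before phenanthroline.

amminediazidochloro(1,10-phenanthroline)titanium(IV) perchlorate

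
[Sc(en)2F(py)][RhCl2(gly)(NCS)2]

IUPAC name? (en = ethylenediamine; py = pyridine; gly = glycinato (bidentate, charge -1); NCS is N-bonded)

bis(ethylenediamine)fluoro(pyridine)scandium(III) dichloro(glycinato)diisothiocyanatorhodate(III)

Scandium is always +3 in its complexes; the cation's ligand charges sum to -1, so the complex cation is 2+.
A 1:1 salt means the anion carries the equal and opposite charge, 2−.
Anion: ligand charges sum to -5; for the ion to be 2−, Rh = +3.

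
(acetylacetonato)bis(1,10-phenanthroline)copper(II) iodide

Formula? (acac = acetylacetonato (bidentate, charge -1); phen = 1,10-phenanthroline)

[Cu(acac)(phen)2]I

Ligands: 1 acetylacetonato (acac, -1), 2 1,10-phenanthroline (phen, neutral). Ligand charge sum = -1.
Charge balance with iodide (-1) requires 1 complex ion per 1 iodide.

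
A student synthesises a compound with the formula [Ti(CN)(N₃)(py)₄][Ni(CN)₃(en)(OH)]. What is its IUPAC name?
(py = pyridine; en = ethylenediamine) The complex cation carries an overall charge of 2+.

The complex cation is given as 2+; its ligand charges sum to -2, so Ti = +4.
A 1:1 salt means the anion carries the equal and opposite charge, 2−.
Anion: ligand charges sum to -4; for the ion to be 2−, Ni = +2.

azidocyanotetrakis(pyridine)titanium(IV) tricyano(ethylenediamine)hydroxonickelate(II)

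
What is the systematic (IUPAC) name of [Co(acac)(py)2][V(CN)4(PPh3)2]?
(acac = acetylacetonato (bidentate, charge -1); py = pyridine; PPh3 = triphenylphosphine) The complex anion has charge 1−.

(acetylacetonato)bis(pyridine)cobalt(II) tetracyanobis(triphenylphosphine)vanadate(III)

The complex anion is given as 1−; its ligand charges sum to -4, so V = +3.
A 1:1 salt means the cation carries the equal and opposite charge, 1+.
Cation: ligand charges sum to -1; for the ion to be 1+, Co = +2.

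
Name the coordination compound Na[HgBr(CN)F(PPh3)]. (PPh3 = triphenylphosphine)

sodium bromocyanofluoro(triphenylphosphine)mercurate(II)

The 1 sodium counter-ion carries a total charge of +1, so each complex ion is 1−.
Ligand charges: 1×triphenylphosphine (neutral), 1×cyano (-1 each), 1×fluoro (-1 each), 1×bromo (-1 each); total -3. So Hg + (-3) = 1−, giving Hg = +2.
The complex ion is anionic, so mercury takes the -ate form mercurate(II).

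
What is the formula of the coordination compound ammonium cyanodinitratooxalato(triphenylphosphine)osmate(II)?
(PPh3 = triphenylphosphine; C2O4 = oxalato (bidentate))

Ligands: 1 cyano (CN, -1), 1 triphenylphosphine (PPh3, neutral), 2 nitrato (NO3, -1), 1 oxalato (C2O4, -2). Ligand charge sum = -5.
With Os in oxidation state +2, the complex ion is [Os...]^3−.
Charge balance with ammonium (+1) requires 1 complex ion per 3 ammonium.

(NH4)3[Os(C2O4)(CN)(NO3)2(PPh3)]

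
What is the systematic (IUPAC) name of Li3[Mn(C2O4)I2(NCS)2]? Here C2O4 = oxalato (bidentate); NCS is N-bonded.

The 3 lithium counter-ions carry a total charge of +3, so each complex ion is 3−.
Ligand charges: 2×iodo (-1 each), 1×oxalato (-2 each), 2×isothiocyanato (-1 each); total -6. So Mn + (-6) = 3−, giving Mn = +3.
The complex ion is anionic, so manganese takes the -ate form manganate(III).

lithium diiododiisothiocyanatooxalatomanganate(III)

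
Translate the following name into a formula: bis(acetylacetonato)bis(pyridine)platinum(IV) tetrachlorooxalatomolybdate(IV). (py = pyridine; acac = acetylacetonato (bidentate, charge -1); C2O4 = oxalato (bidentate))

[Pt(acac)2(py)2][Mo(C2O4)Cl4]

Cation [Pt…]: ligand charges -2, Pt(IV) ⇒ ion charge 2+.
Anion [Mo…]: ligand charges -6, Mo(IV) ⇒ ion charge 2−.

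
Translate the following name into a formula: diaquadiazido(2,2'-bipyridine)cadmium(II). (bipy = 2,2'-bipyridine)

[Cd(bipy)(H2O)2(N3)2]

Ligands: 2 azido (N3, -1), 1 2,2'-bipyridine (bipy, neutral), 2 aqua (H2O, neutral). Ligand charge sum = -2.
With Cd in oxidation state +2, the complex ion is [Cd...].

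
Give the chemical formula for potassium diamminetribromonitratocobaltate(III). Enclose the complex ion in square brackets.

K[CoBr3(NH3)2(NO3)]

Ligands: 3 bromo (Br, -1), 2 ammine (NH3, neutral), 1 nitrato (NO3, -1). Ligand charge sum = -4.
With Co in oxidation state +3, the complex ion is [Co...]^1−.
Charge balance with potassium (+1) requires 1 complex ion per 1 potassium.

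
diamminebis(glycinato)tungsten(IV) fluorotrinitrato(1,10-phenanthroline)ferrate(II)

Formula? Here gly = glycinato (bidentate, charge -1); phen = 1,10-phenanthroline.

Cation [W…]: ligand charges -2, W(IV) ⇒ ion charge 2+.
Anion [Fe…]: ligand charges -4, Fe(II) ⇒ ion charge 2−.

[W(gly)2(NH3)2][FeF(NO3)3(phen)]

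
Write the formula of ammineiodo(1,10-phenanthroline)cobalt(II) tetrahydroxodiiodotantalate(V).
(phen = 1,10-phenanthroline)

Cation [Co…]: ligand charges -1, Co(II) ⇒ ion charge 1+.
Anion [Ta…]: ligand charges -6, Ta(V) ⇒ ion charge 1−.
One 1+ cation balances one 1− anion.

[CoI(NH3)(phen)][TaI2(OH)4]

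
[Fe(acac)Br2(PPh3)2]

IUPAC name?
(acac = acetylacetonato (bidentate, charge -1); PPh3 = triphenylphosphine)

(acetylacetonato)dibromobis(triphenylphosphine)iron(III)

There is no counter-ion, so the complex is neutral overall.
Ligand charges: 1×acetylacetonato (-1 each), 2×triphenylphosphine (neutral), 2×bromo (-1 each); total -3. So Fe + (-3) = 0, giving Fe = +3.
Ligands are named alphabetically: acetylacetonato before bromo before triphenylphosphine.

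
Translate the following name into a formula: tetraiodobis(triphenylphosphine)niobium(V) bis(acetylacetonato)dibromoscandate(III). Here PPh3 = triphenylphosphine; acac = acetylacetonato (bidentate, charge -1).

[NbI4(PPh3)2][Sc(acac)2Br2]

Cation [Nb…]: ligand charges -4, Nb(V) ⇒ ion charge 1+.
Anion [Sc…]: ligand charges -4, Sc(III) ⇒ ion charge 1−.
One 1+ cation balances one 1− anion.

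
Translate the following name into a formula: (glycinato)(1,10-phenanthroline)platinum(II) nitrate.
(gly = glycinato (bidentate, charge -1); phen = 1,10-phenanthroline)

[Pt(gly)(phen)]NO3

Ligands: 1 glycinato (gly, -1), 1 1,10-phenanthroline (phen, neutral). Ligand charge sum = -1.
With Pt in oxidation state +2, the complex ion is [Pt...]^1+.
Charge balance with nitrate (-1) requires 1 complex ion per 1 nitrate.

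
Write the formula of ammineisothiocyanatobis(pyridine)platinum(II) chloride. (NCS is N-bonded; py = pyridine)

Ligands: 1 ammine (NH3, neutral), 1 isothiocyanato (NCS, -1), 2 pyridine (py, neutral). Ligand charge sum = -1.
With Pt in oxidation state +2, the complex ion is [Pt...]^1+.
Charge balance with chloride (-1) requires 1 complex ion per 1 chloride.

[Pt(NCS)(NH3)(py)2]Cl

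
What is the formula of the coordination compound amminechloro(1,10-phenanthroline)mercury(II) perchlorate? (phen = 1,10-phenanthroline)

[HgCl(NH3)(phen)]ClO4

Ligands: 1 ammine (NH3, neutral), 1 1,10-phenanthroline (phen, neutral), 1 chloro (Cl, -1). Ligand charge sum = -1.
Charge balance with perchlorate (-1) requires 1 complex ion per 1 perchlorate.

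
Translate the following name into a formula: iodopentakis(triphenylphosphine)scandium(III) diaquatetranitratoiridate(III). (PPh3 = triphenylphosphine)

Cation [Sc…]: ligand charges -1, Sc(III) ⇒ ion charge 2+.
Anion [Ir…]: ligand charges -4, Ir(III) ⇒ ion charge 1−.
One 2+ cation requires 2 of the 1− anion.

[ScI(PPh3)5][Ir(H2O)2(NO3)4]2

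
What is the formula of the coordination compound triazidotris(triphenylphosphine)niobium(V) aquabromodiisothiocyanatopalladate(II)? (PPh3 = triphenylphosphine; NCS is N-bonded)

[Nb(N3)3(PPh3)3][PdBr(H2O)(NCS)2]2

Cation [Nb…]: ligand charges -3, Nb(V) ⇒ ion charge 2+.
Anion [Pd…]: ligand charges -3, Pd(II) ⇒ ion charge 1−.
One 2+ cation requires 2 of the 1− anion.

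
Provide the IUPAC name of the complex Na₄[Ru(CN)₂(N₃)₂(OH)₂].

The 4 sodium counter-ions carry a total charge of +4, so each complex ion is 4−.
Ligand charges: 2×hydroxo (-1 each), 2×cyano (-1 each), 2×azido (-1 each); total -6. So Ru + (-6) = 4−, giving Ru = +2.
Ligands are named alphabetically: azido before cyano before hydroxo.
The complex ion is anionic, so ruthenium takes the -ate form ruthenate(II).

sodium diazidodicyanodihydroxoruthenate(II)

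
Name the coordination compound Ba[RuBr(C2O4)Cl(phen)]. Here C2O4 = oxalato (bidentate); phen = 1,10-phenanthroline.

barium bromochlorooxalato(1,10-phenanthroline)ruthenate(II)

The 1 barium counter-ion carries a total charge of +2, so each complex ion is 2−.
Ligand charges: 1×oxalato (-2 each), 1×bromo (-1 each), 1×1,10-phenanthroline (neutral), 1×chloro (-1 each); total -4. So Ru + (-4) = 2−, giving Ru = +2.
The complex ion is anionic, so ruthenium takes the -ate form ruthenate(II).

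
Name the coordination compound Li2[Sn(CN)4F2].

lithium tetracyanodifluorostannate(IV)

The 2 lithium counter-ions carry a total charge of +2, so each complex ion is 2−.
Ligand charges: 2×fluoro (-1 each), 4×cyano (-1 each); total -6. So Sn + (-6) = 2−, giving Sn = +4.
Ligands are named alphabetically: cyano before fluoro.
The complex ion is anionic, so tin takes the -ate form stannate(IV).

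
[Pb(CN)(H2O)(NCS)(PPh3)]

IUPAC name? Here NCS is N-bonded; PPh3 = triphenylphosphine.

There is no counter-ion, so the complex is neutral overall.
Ligand charges: 1×cyano (-1 each), 1×isothiocyanato (-1 each), 1×aqua (neutral), 1×triphenylphosphine (neutral); total -2. So Pb + (-2) = 0, giving Pb = +2.
Ligands are named alphabetically: aqua before cyano before isothiocyanato before triphenylphosphine.

aquacyanoisothiocyanato(triphenylphosphine)lead(II)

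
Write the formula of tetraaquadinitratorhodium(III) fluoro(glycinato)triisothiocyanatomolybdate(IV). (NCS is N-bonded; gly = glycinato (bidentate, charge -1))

[Rh(H2O)4(NO3)2][MoF(gly)(NCS)3]

Cation [Rh…]: ligand charges -2, Rh(III) ⇒ ion charge 1+.
Anion [Mo…]: ligand charges -5, Mo(IV) ⇒ ion charge 1−.
One 1+ cation balances one 1− anion.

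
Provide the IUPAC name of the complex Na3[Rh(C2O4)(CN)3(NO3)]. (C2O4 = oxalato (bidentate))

The 3 sodium counter-ions carry a total charge of +3, so each complex ion is 3−.
Ligand charges: 1×nitrato (-1 each), 3×cyano (-1 each), 1×oxalato (-2 each); total -6. So Rh + (-6) = 3−, giving Rh = +3.
The complex ion is anionic, so rhodium takes the -ate form rhodate(III).

sodium tricyanonitratooxalatorhodate(III)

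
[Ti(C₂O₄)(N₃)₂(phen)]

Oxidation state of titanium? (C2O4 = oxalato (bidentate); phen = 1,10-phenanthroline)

+4

No counter-ion: the bracketed complex is neutral.
Ligand charges: 2×N3 = -2; 1×C2O4 = -2; 1×phen neutral; sum -4.
Ti + (-4) = 0 ⇒ Ti is +4.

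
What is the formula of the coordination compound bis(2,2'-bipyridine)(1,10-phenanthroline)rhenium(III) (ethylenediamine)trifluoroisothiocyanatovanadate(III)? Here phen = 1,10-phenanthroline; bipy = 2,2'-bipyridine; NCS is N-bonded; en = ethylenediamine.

Cation [Re…]: ligand charges 0, Re(III) ⇒ ion charge 3+.
Anion [V…]: ligand charges -4, V(III) ⇒ ion charge 1−.
One 3+ cation requires 3 of the 1− anion.

[Re(bipy)2(phen)][V(en)F3(NCS)]3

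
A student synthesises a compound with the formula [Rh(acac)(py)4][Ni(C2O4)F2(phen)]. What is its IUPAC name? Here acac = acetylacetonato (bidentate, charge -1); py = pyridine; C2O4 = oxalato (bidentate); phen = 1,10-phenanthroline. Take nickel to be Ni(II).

Both ions are complex: the cation is named first with the plain metal name, the anion second with the -ate form; each ion's ligands are alphabetised independently.
Ni is given as +2; the anion's ligand charges sum to -4, so the complex anion is 2−.
A 1:1 salt means the cation carries the equal and opposite charge, 2+.
Cation: ligand charges sum to -1; for the ion to be 2+, Rh = +3.

(acetylacetonato)tetrakis(pyridine)rhodium(III) difluorooxalato(1,10-phenanthroline)nickelate(II)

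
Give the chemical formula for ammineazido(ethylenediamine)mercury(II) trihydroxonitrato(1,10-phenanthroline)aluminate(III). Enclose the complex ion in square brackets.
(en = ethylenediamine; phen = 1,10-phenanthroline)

Cation [Hg…]: ligand charges -1, Hg(II) ⇒ ion charge 1+.
Anion [Al…]: ligand charges -4, Al(III) ⇒ ion charge 1−.

[Hg(en)(N3)(NH3)][Al(NO3)(OH)3(phen)]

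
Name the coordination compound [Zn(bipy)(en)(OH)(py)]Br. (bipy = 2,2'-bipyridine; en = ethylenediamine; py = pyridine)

(2,2'-bipyridine)(ethylenediamine)hydroxo(pyridine)zinc(II) bromide

The 1 bromide counter-ion carries a total charge of -1, so each complex ion is 1+.
Ligand charges: 1×2,2'-bipyridine (neutral), 1×hydroxo (-1 each), 1×ethylenediamine (neutral), 1×pyridine (neutral); total -1. So Zn + (-1) = 1+, giving Zn = +2.
Ligands are named alphabetically: bipyridine before ethylenediamine before hydroxo before pyridine.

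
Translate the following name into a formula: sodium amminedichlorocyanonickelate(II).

Ligands: 2 chloro (Cl, -1), 1 cyano (CN, -1), 1 ammine (NH3, neutral). Ligand charge sum = -3.
Charge balance with sodium (+1) requires 1 complex ion per 1 sodium.

Na[NiCl2(CN)(NH3)]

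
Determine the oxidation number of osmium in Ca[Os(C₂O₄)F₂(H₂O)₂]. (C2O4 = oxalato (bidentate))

1 calcium outside the brackets (+2 each) → the complex ion is 2−.
Ligand charges: 2×F = -2; 1×C2O4 = -2; 2×H2O neutral; sum -4.
Os + (-4) = 2− ⇒ Os is +2.

+2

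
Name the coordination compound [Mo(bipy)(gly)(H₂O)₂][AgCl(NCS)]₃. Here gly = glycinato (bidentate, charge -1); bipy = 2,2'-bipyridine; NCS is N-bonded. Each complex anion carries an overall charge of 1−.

Both ions are complex: the cation is named first with the plain metal name, the anion second with the -ate form; each ion's ligands are alphabetised independently.
The complex anion is given as 1−; its ligand charges sum to -2, so Ag = +1.
With 3 anions per cation, the cation must be 3×1 = 3+.
Cation: ligand charges sum to -1; for the ion to be 3+, Mo = +4.

diaqua(2,2'-bipyridine)(glycinato)molybdenum(IV) chloroisothiocyanatoargentate(I)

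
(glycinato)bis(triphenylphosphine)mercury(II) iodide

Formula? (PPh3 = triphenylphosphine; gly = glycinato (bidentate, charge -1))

[Hg(gly)(PPh3)2]I

Ligands: 2 triphenylphosphine (PPh3, neutral), 1 glycinato (gly, -1). Ligand charge sum = -1.
Charge balance with iodide (-1) requires 1 complex ion per 1 iodide.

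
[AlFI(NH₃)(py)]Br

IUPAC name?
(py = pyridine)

The 1 bromide counter-ion carries a total charge of -1, so each complex ion is 1+.
Ligand charges: 1×pyridine (neutral), 1×ammine (neutral), 1×iodo (-1 each), 1×fluoro (-1 each); total -2. So Al + (-2) = 1+, giving Al = +3.
Ligands are named alphabetically: ammine before fluoro before iodo before pyridine.

amminefluoroiodo(pyridine)aluminium(III) bromide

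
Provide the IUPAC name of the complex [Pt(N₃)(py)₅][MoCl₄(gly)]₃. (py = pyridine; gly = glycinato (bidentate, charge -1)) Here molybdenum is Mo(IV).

Mo is given as +4; the anion's ligand charges sum to -5, so the complex anion is 1−.
With 3 anions per cation, the cation must be 3×1 = 3+.
Cation: ligand charges sum to -1; for the ion to be 3+, Pt = +4.

azidopentakis(pyridine)platinum(IV) tetrachloro(glycinato)molybdate(IV)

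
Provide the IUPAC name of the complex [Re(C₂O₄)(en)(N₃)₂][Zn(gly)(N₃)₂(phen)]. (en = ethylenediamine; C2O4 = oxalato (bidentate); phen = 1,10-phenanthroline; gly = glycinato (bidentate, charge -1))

diazido(ethylenediamine)oxalatorhenium(V) diazido(glycinato)(1,10-phenanthroline)zincate(II)

Both ions are complex: the cation is named first with the plain metal name, the anion second with the -ate form; each ion's ligands are alphabetised independently.
Zinc is always +2 in its complexes; the anion's ligand charges sum to -3, so the complex anion is 1−.
A 1:1 salt means the cation carries the equal and opposite charge, 1+.
Cation: ligand charges sum to -4; for the ion to be 1+, Re = +5.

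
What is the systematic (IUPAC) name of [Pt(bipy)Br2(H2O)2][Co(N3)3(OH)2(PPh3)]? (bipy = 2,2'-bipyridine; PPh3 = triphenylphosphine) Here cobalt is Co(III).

Both ions are complex: the cation is named first with the plain metal name, the anion second with the -ate form; each ion's ligands are alphabetised independently.
Co is given as +3; the anion's ligand charges sum to -5, so the complex anion is 2−.
A 1:1 salt means the cation carries the equal and opposite charge, 2+.
Cation: ligand charges sum to -2; for the ion to be 2+, Pt = +4.

diaqua(2,2'-bipyridine)dibromoplatinum(IV) triazidodihydroxo(triphenylphosphine)cobaltate(III)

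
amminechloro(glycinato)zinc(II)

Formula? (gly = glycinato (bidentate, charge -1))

Ligands: 1 glycinato (gly, -1), 1 chloro (Cl, -1), 1 ammine (NH3, neutral). Ligand charge sum = -2.
With Zn in oxidation state +2, the complex ion is [Zn...].

[ZnCl(gly)(NH3)]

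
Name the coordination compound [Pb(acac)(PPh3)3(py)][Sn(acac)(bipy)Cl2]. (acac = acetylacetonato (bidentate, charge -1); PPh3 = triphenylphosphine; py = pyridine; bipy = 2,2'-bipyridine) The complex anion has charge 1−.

(acetylacetonato)(pyridine)tris(triphenylphosphine)lead(II) (acetylacetonato)(2,2'-bipyridine)dichlorostannate(II)

The complex anion is given as 1−; its ligand charges sum to -3, so Sn = +2.
A 1:1 salt means the cation carries the equal and opposite charge, 1+.
Cation: ligand charges sum to -1; for the ion to be 1+, Pb = +2.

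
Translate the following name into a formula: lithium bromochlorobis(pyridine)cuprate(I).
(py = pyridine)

Li[CuBrCl(py)2]

Ligands: 1 chloro (Cl, -1), 1 bromo (Br, -1), 2 pyridine (py, neutral). Ligand charge sum = -2.
With Cu in oxidation state +1, the complex ion is [Cu...]^1−.
Charge balance with lithium (+1) requires 1 complex ion per 1 lithium.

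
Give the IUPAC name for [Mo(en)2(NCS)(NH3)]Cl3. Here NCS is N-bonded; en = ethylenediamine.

The 3 chloride counter-ions carry a total charge of -3, so each complex ion is 3+.
Ligand charges: 1×ammine (neutral), 1×isothiocyanato (-1 each), 2×ethylenediamine (neutral); total -1. So Mo + (-1) = 3+, giving Mo = +4.
Ligands are named alphabetically: ammine before ethylenediamine before isothiocyanato.

amminebis(ethylenediamine)isothiocyanatomolybdenum(IV) chloride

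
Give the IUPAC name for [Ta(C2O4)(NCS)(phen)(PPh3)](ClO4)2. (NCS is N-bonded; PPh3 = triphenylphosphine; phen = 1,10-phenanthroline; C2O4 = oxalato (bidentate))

isothiocyanatooxalato(1,10-phenanthroline)(triphenylphosphine)tantalum(V) perchlorate

The 2 perchlorate counter-ions carry a total charge of -2, so each complex ion is 2+.
Ligand charges: 1×isothiocyanato (-1 each), 1×triphenylphosphine (neutral), 1×1,10-phenanthroline (neutral), 1×oxalato (-2 each); total -3. So Ta + (-3) = 2+, giving Ta = +5.
Ligands are named alphabetically: isothiocyanato before oxalato before phenanthroline before triphenylphosphine.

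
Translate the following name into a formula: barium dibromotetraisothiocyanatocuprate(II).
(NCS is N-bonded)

Ligands: 4 isothiocyanato (NCS, -1), 2 bromo (Br, -1). Ligand charge sum = -6.
With Cu in oxidation state +2, the complex ion is [Cu...]^4−.
Charge balance with barium (+2) requires 1 complex ion per 2 barium.

Ba2[CuBr2(NCS)4]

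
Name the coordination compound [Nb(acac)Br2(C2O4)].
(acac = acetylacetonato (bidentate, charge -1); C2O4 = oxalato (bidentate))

(acetylacetonato)dibromooxalatoniobium(V)

There is no counter-ion, so the complex is neutral overall.
Ligand charges: 2×bromo (-1 each), 1×acetylacetonato (-1 each), 1×oxalato (-2 each); total -5. So Nb + (-5) = 0, giving Nb = +5.
Ligands are named alphabetically: acetylacetonato before bromo before oxalato.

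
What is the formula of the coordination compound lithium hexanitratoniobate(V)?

Ligands: 6 nitrato (NO3, -1). Ligand charge sum = -6.
With Nb in oxidation state +5, the complex ion is [Nb...]^1−.
Charge balance with lithium (+1) requires 1 complex ion per 1 lithium.

Li[Nb(NO3)6]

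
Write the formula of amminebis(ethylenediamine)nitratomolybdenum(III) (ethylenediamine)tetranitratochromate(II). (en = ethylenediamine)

Cation [Mo…]: ligand charges -1, Mo(III) ⇒ ion charge 2+.
Anion [Cr…]: ligand charges -4, Cr(II) ⇒ ion charge 2−.

[Mo(en)2(NH3)(NO3)][Cr(en)(NO3)4]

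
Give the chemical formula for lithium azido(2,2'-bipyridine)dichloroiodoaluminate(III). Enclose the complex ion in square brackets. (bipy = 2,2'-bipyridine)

Li[Al(bipy)Cl2I(N3)]

Ligands: 1 iodo (I, -1), 1 2,2'-bipyridine (bipy, neutral), 2 chloro (Cl, -1), 1 azido (N3, -1). Ligand charge sum = -4.
With Al in oxidation state +3, the complex ion is [Al...]^1−.
Charge balance with lithium (+1) requires 1 complex ion per 1 lithium.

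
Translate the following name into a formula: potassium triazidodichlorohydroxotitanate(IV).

Ligands: 2 chloro (Cl, -1), 3 azido (N3, -1), 1 hydroxo (OH, -1). Ligand charge sum = -6.
Charge balance with potassium (+1) requires 1 complex ion per 2 potassium.

K2[TiCl2(N3)3(OH)]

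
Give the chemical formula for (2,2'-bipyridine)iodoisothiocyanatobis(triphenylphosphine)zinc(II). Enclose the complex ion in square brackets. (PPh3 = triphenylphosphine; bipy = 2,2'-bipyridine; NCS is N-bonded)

[Zn(bipy)I(NCS)(PPh3)2]

Ligands: 1 iodo (I, -1), 2 triphenylphosphine (PPh3, neutral), 1 2,2'-bipyridine (bipy, neutral), 1 isothiocyanato (NCS, -1). Ligand charge sum = -2.
With Zn in oxidation state +2, the complex ion is [Zn...].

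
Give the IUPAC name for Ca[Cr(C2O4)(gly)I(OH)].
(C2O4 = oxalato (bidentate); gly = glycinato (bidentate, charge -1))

calcium (glycinato)hydroxoiodooxalatochromate(III)

The 1 calcium counter-ion carries a total charge of +2, so each complex ion is 2−.
Ligand charges: 1×hydroxo (-1 each), 1×iodo (-1 each), 1×oxalato (-2 each), 1×glycinato (-1 each); total -5. So Cr + (-5) = 2−, giving Cr = +3.
Ligands are named alphabetically: glycinato before hydroxo before iodo before oxalato.
The complex ion is anionic, so chromium takes the -ate form chromate(III).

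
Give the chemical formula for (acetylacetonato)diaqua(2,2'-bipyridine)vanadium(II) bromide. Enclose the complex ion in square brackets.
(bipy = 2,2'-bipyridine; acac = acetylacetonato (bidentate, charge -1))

Ligands: 1 2,2'-bipyridine (bipy, neutral), 1 acetylacetonato (acac, -1), 2 aqua (H2O, neutral). Ligand charge sum = -1.
With V in oxidation state +2, the complex ion is [V...]^1+.
Charge balance with bromide (-1) requires 1 complex ion per 1 bromide.

[V(acac)(bipy)(H2O)2]Br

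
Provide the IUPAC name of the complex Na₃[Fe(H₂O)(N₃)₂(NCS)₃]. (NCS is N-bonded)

The 3 sodium counter-ions carry a total charge of +3, so each complex ion is 3−.
Ligand charges: 2×azido (-1 each), 1×aqua (neutral), 3×isothiocyanato (-1 each); total -5. So Fe + (-5) = 3−, giving Fe = +2.
The complex ion is anionic, so iron takes the -ate form ferrate(II).

sodium aquadiazidotriisothiocyanatoferrate(II)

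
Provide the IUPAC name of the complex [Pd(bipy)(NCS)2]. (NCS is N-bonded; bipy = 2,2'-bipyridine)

(2,2'-bipyridine)diisothiocyanatopalladium(II)

There is no counter-ion, so the complex is neutral overall.
Ligand charges: 2×isothiocyanato (-1 each), 1×2,2'-bipyridine (neutral); total -2. So Pd + (-2) = 0, giving Pd = +2.
Ligands are named alphabetically: bipyridine before isothiocyanato.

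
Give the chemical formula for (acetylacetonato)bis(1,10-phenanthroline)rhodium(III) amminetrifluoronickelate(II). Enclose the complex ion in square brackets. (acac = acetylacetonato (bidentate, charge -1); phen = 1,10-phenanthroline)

Cation [Rh…]: ligand charges -1, Rh(III) ⇒ ion charge 2+.
Anion [Ni…]: ligand charges -3, Ni(II) ⇒ ion charge 1−.
One 2+ cation requires 2 of the 1− anion.

[Rh(acac)(phen)2][NiF3(NH3)]2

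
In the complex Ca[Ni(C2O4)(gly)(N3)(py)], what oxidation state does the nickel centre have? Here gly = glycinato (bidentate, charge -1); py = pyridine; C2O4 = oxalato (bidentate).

1 calcium outside the brackets (+2 each) → the complex ion is 2−.
Ligand charges: 1×gly = -1; 1×N3 = -1; 1×py neutral; 1×C2O4 = -2; sum -4.
Ni + (-4) = 2− ⇒ Ni is +2.

+2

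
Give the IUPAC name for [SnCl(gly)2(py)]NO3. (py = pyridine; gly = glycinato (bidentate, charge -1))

The 1 nitrate counter-ion carries a total charge of -1, so each complex ion is 1+.
Ligand charges: 1×chloro (-1 each), 1×pyridine (neutral), 2×glycinato (-1 each); total -3. So Sn + (-3) = 1+, giving Sn = +4.
Ligands are named alphabetically: chloro before glycinato before pyridine.

chlorobis(glycinato)(pyridine)tin(IV) nitrate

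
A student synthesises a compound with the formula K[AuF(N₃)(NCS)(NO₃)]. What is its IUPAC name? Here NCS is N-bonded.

potassium azidofluoroisothiocyanatonitratoaurate(III)

The 1 potassium counter-ion carries a total charge of +1, so each complex ion is 1−.
Ligand charges: 1×nitrato (-1 each), 1×fluoro (-1 each), 1×isothiocyanato (-1 each), 1×azido (-1 each); total -4. So Au + (-4) = 1−, giving Au = +3.
Ligands are named alphabetically: azido before fluoro before isothiocyanato before nitrato.
The complex ion is anionic, so gold takes the -ate form aurate(III).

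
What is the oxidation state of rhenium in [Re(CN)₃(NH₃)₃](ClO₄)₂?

2 perchlorate outside the brackets (-1 each) → the complex ion is 2+.
Ligand charges: 3×NH3 neutral; 3×CN = -3; sum -3.
Re + (-3) = 2+ ⇒ Re is +5.

+5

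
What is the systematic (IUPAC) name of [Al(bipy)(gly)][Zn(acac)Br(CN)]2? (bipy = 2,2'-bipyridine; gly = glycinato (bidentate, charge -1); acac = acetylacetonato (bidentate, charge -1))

Both ions are complex: the cation is named first with the plain metal name, the anion second with the -ate form; each ion's ligands are alphabetised independently.
Aluminium is always +3 in its complexes; the cation's ligand charges sum to -1, so the complex cation is 2+.
With 2 anions per cation, each anion must be 2/2 = 1−.
Anion: ligand charges sum to -3; for the ion to be 1−, Zn = +2.

(2,2'-bipyridine)(glycinato)aluminium(III) (acetylacetonato)bromocyanozincate(II)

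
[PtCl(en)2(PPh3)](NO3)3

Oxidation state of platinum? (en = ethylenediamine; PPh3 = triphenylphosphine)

+4

3 nitrate outside the brackets (-1 each) → the complex ion is 3+.
Ligand charges: 2×en neutral; 1×Cl = -1; 1×PPh3 neutral; sum -1.
Pt + (-1) = 3+ ⇒ Pt is +4.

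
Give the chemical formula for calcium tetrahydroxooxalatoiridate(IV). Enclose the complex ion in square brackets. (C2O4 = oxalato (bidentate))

Ca[Ir(C2O4)(OH)4]

Ligands: 1 oxalato (C2O4, -2), 4 hydroxo (OH, -1). Ligand charge sum = -6.
Charge balance with calcium (+2) requires 1 complex ion per 1 calcium.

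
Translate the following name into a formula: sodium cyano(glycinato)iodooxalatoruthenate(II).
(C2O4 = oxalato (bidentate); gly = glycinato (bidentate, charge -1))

Ligands: 1 iodo (I, -1), 1 oxalato (C2O4, -2), 1 glycinato (gly, -1), 1 cyano (CN, -1). Ligand charge sum = -5.
Charge balance with sodium (+1) requires 1 complex ion per 3 sodium.

Na3[Ru(C2O4)(CN)(gly)I]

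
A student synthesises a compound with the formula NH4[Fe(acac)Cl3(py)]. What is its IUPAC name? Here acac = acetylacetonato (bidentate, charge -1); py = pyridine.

ammonium (acetylacetonato)trichloro(pyridine)ferrate(III)

The 1 ammonium counter-ion carries a total charge of +1, so each complex ion is 1−.
Ligand charges: 1×acetylacetonato (-1 each), 1×pyridine (neutral), 3×chloro (-1 each); total -4. So Fe + (-4) = 1−, giving Fe = +3.
Ligands are named alphabetically: acetylacetonato before chloro before pyridine.
The complex ion is anionic, so iron takes the -ate form ferrate(III).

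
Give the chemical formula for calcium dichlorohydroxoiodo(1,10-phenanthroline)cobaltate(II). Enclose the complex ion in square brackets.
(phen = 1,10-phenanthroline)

Ca[CoCl2I(OH)(phen)]

Ligands: 1 hydroxo (OH, -1), 2 chloro (Cl, -1), 1 1,10-phenanthroline (phen, neutral), 1 iodo (I, -1). Ligand charge sum = -4.
With Co in oxidation state +2, the complex ion is [Co...]^2−.
Charge balance with calcium (+2) requires 1 complex ion per 1 calcium.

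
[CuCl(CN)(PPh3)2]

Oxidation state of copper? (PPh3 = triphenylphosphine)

+2

No counter-ion: the bracketed complex is neutral.
Ligand charges: 1×Cl = -1; 2×PPh3 neutral; 1×CN = -1; sum -2.
Cu + (-2) = 0 ⇒ Cu is +2.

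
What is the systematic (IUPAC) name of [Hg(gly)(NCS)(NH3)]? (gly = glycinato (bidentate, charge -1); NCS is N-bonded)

ammine(glycinato)isothiocyanatomercury(II)

There is no counter-ion, so the complex is neutral overall.
Ligand charges: 1×glycinato (-1 each), 1×isothiocyanato (-1 each), 1×ammine (neutral); total -2. So Hg + (-2) = 0, giving Hg = +2.
Ligands are named alphabetically: ammine before glycinato before isothiocyanato.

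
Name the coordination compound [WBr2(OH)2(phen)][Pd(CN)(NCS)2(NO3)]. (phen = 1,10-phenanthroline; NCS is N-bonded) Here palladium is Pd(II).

Pd is given as +2; the anion's ligand charges sum to -4, so the complex anion is 2−.
A 1:1 salt means the cation carries the equal and opposite charge, 2+.
Cation: ligand charges sum to -4; for the ion to be 2+, W = +6.

dibromodihydroxo(1,10-phenanthroline)tungsten(VI) cyanodiisothiocyanatonitratopalladate(II)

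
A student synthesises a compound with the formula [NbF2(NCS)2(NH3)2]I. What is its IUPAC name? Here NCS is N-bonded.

The 1 iodide counter-ion carries a total charge of -1, so each complex ion is 1+.
Ligand charges: 2×isothiocyanato (-1 each), 2×fluoro (-1 each), 2×ammine (neutral); total -4. So Nb + (-4) = 1+, giving Nb = +5.
Ligands are named alphabetically: ammine before fluoro before isothiocyanato.

diamminedifluorodiisothiocyanatoniobium(V) iodide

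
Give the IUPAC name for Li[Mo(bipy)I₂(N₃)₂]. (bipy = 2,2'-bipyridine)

The 1 lithium counter-ion carries a total charge of +1, so each complex ion is 1−.
Ligand charges: 2×azido (-1 each), 2×iodo (-1 each), 1×2,2'-bipyridine (neutral); total -4. So Mo + (-4) = 1−, giving Mo = +3.
The complex ion is anionic, so molybdenum takes the -ate form molybdate(III).

lithium diazido(2,2'-bipyridine)diiodomolybdate(III)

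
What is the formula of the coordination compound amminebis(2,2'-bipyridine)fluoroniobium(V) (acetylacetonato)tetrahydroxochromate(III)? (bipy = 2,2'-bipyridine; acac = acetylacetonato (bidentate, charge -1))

Cation [Nb…]: ligand charges -1, Nb(V) ⇒ ion charge 4+.
Anion [Cr…]: ligand charges -5, Cr(III) ⇒ ion charge 2−.
One 4+ cation requires 2 of the 2− anion.

[Nb(bipy)2F(NH3)][Cr(acac)(OH)4]2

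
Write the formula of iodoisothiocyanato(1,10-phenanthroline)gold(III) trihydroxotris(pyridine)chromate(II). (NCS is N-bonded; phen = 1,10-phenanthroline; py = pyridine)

Cation [Au…]: ligand charges -2, Au(III) ⇒ ion charge 1+.
Anion [Cr…]: ligand charges -3, Cr(II) ⇒ ion charge 1−.
One 1+ cation balances one 1− anion.

[AuI(NCS)(phen)][Cr(OH)3(py)3]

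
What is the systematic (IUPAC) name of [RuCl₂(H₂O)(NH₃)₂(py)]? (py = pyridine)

There is no counter-ion, so the complex is neutral overall.
Ligand charges: 1×aqua (neutral), 1×pyridine (neutral), 2×chloro (-1 each), 2×ammine (neutral); total -2. So Ru + (-2) = 0, giving Ru = +2.
Ligands are named alphabetically: ammine before aqua before chloro before pyridine.

diammineaquadichloro(pyridine)ruthenium(II)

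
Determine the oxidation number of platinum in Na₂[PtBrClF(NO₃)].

2 sodium outside the brackets (+1 each) → the complex ion is 2−.
Ligand charges: 1×F = -1; 1×Br = -1; 1×Cl = -1; 1×NO3 = -1; sum -4.
Pt + (-4) = 2− ⇒ Pt is +2.

+2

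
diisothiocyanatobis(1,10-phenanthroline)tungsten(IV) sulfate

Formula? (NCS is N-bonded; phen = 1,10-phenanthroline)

[W(NCS)2(phen)2]SO4

Ligands: 2 isothiocyanato (NCS, -1), 2 1,10-phenanthroline (phen, neutral). Ligand charge sum = -2.
With W in oxidation state +4, the complex ion is [W...]^2+.
Charge balance with sulfate (-2) requires 1 complex ion per 1 sulfate.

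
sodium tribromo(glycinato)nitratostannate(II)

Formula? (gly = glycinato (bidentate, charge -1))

Ligands: 1 glycinato (gly, -1), 1 nitrato (NO3, -1), 3 bromo (Br, -1). Ligand charge sum = -5.
With Sn in oxidation state +2, the complex ion is [Sn...]^3−.
Charge balance with sodium (+1) requires 1 complex ion per 3 sodium.

Na3[SnBr3(gly)(NO3)]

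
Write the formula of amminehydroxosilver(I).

Ligands: 1 hydroxo (OH, -1), 1 ammine (NH3, neutral). Ligand charge sum = -1.
With Ag in oxidation state +1, the complex ion is [Ag...].

[Ag(NH3)(OH)]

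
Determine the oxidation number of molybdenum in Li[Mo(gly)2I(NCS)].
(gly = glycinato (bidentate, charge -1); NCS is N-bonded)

+3

1 lithium outside the brackets (+1 each) → the complex ion is 1−.
Ligand charges: 1×I = -1; 2×gly = -2; 1×NCS = -1; sum -4.
Mo + (-4) = 1− ⇒ Mo is +3.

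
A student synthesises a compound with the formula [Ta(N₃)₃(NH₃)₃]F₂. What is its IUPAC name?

triamminetriazidotantalum(V) fluoride

The 2 fluoride counter-ions carry a total charge of -2, so each complex ion is 2+.
Ligand charges: 3×ammine (neutral), 3×azido (-1 each); total -3. So Ta + (-3) = 2+, giving Ta = +5.
Ligands are named alphabetically: ammine before azido.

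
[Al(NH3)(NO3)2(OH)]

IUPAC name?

amminehydroxodinitratoaluminium(III)

There is no counter-ion, so the complex is neutral overall.
Ligand charges: 1×ammine (neutral), 1×hydroxo (-1 each), 2×nitrato (-1 each); total -3. So Al + (-3) = 0, giving Al = +3.
Ligands are named alphabetically: ammine before hydroxo before nitrato.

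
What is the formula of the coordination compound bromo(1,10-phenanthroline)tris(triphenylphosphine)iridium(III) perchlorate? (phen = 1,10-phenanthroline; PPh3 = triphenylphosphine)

Ligands: 1 bromo (Br, -1), 1 1,10-phenanthroline (phen, neutral), 3 triphenylphosphine (PPh3, neutral). Ligand charge sum = -1.
With Ir in oxidation state +3, the complex ion is [Ir...]^2+.
Charge balance with perchlorate (-1) requires 1 complex ion per 2 perchlorate.

[IrBr(phen)(PPh3)3](ClO4)2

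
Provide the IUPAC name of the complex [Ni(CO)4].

There is no counter-ion, so the complex is neutral overall.
Ligand charges: 4×carbonyl (neutral); total 0. So Ni + (0) = 0, giving Ni = 0.

tetracarbonylnickel(0)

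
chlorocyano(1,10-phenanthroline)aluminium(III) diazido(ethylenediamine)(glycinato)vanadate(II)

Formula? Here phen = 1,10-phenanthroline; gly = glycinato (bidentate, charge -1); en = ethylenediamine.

Cation [Al…]: ligand charges -2, Al(III) ⇒ ion charge 1+.
Anion [V…]: ligand charges -3, V(II) ⇒ ion charge 1−.
One 1+ cation balances one 1− anion.

[AlCl(CN)(phen)][V(en)(gly)(N3)2]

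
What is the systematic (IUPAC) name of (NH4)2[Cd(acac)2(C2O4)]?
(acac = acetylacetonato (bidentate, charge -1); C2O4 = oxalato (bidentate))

ammonium bis(acetylacetonato)oxalatocadmate(II)

The 2 ammonium counter-ions carry a total charge of +2, so each complex ion is 2−.
Ligand charges: 2×acetylacetonato (-1 each), 1×oxalato (-2 each); total -4. So Cd + (-4) = 2−, giving Cd = +2.
Ligands are named alphabetically: acetylacetonato before oxalato.
The complex ion is anionic, so cadmium takes the -ate form cadmate(II).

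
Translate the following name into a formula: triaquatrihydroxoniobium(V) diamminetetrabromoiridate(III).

[Nb(H2O)3(OH)3][IrBr4(NH3)2]2

Cation [Nb…]: ligand charges -3, Nb(V) ⇒ ion charge 2+.
Anion [Ir…]: ligand charges -4, Ir(III) ⇒ ion charge 1−.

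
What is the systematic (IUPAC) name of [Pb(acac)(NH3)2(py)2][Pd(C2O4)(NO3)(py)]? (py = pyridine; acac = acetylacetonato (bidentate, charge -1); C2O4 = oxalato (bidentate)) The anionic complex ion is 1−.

The complex anion is given as 1−; its ligand charges sum to -3, so Pd = +2.
A 1:1 salt means the cation carries the equal and opposite charge, 1+.
Cation: ligand charges sum to -1; for the ion to be 1+, Pb = +2.

(acetylacetonato)diamminebis(pyridine)lead(II) nitratooxalato(pyridine)palladate(II)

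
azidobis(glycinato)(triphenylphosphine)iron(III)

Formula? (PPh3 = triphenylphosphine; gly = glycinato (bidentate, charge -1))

[Fe(gly)2(N3)(PPh3)]

Ligands: 1 azido (N3, -1), 1 triphenylphosphine (PPh3, neutral), 2 glycinato (gly, -1). Ligand charge sum = -3.
With Fe in oxidation state +3, the complex ion is [Fe...].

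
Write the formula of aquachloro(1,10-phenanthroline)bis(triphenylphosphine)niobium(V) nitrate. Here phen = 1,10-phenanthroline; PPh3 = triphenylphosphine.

[NbCl(H2O)(phen)(PPh3)2](NO3)4

Ligands: 1 aqua (H2O, neutral), 1 1,10-phenanthroline (phen, neutral), 1 chloro (Cl, -1), 2 triphenylphosphine (PPh3, neutral). Ligand charge sum = -1.
With Nb in oxidation state +5, the complex ion is [Nb...]^4+.
Charge balance with nitrate (-1) requires 1 complex ion per 4 nitrate.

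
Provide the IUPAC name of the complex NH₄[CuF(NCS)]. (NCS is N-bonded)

ammonium fluoroisothiocyanatocuprate(I)

The 1 ammonium counter-ion carries a total charge of +1, so each complex ion is 1−.
Ligand charges: 1×isothiocyanato (-1 each), 1×fluoro (-1 each); total -2. So Cu + (-2) = 1−, giving Cu = +1.
Ligands are named alphabetically: fluoro before isothiocyanato.
The complex ion is anionic, so copper takes the -ate form cuprate(I).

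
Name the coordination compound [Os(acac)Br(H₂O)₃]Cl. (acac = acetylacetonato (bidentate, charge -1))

(acetylacetonato)triaquabromoosmium(III) chloride

The 1 chloride counter-ion carries a total charge of -1, so each complex ion is 1+.
Ligand charges: 1×bromo (-1 each), 1×acetylacetonato (-1 each), 3×aqua (neutral); total -2. So Os + (-2) = 1+, giving Os = +3.
Ligands are named alphabetically: acetylacetonato before aqua before bromo.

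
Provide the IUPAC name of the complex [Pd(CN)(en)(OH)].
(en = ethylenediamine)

cyano(ethylenediamine)hydroxopalladium(II)

There is no counter-ion, so the complex is neutral overall.
Ligand charges: 1×hydroxo (-1 each), 1×ethylenediamine (neutral), 1×cyano (-1 each); total -2. So Pd + (-2) = 0, giving Pd = +2.
Ligands are named alphabetically: cyano before ethylenediamine before hydroxo.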